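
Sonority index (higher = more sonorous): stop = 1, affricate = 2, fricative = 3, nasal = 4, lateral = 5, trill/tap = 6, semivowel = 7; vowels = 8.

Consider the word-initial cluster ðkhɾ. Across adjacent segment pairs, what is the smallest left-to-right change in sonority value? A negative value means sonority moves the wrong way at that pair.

-2

/ð/ — fricative, sonority 3.
/k/ — stop, sonority 1.
/h/ — fricative, sonority 3.
/ɾ/ — trill/tap, sonority 6.
/ð/→/k/: change -2.
/k/→/h/: change +2.
/h/→/ɾ/: change +3.
Minimum = -2.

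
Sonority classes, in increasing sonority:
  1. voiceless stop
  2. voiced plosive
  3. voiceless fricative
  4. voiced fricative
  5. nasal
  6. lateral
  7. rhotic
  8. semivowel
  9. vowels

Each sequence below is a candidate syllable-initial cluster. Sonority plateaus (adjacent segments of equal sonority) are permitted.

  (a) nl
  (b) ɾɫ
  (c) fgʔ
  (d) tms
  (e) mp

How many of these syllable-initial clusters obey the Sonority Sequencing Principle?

(a) sonority 5-6: well-formed.
(b) sonority 7-6: ill-formed.
(c) sonority 3-2-1: ill-formed.
(d) sonority 1-5-3: ill-formed.
(e) sonority 5-1: ill-formed.

1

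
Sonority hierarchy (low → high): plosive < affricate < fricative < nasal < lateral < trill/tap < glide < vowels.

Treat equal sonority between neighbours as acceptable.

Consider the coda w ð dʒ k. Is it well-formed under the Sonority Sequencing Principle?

yes

/w/ is a glide (sonority 7).
/ð/ is a fricative (sonority 3).
/dʒ/ is an affricate (sonority 2).
/k/ is a plosive (sonority 1).
The profile 7-3-2-1 strictly falls, so the coda satisfies the SSP.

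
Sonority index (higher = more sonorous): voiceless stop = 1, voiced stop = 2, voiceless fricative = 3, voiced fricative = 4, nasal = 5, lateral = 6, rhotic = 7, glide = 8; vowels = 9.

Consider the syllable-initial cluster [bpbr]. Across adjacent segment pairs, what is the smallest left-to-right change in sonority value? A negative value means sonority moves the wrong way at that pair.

-1

/b/ — voiced stop, sonority 2.
/p/ — voiceless stop, sonority 1.
/b/ — voiced stop, sonority 2.
/r/ — rhotic, sonority 7.
/b/→/p/: change -1.
/p/→/b/: change +1.
/b/→/r/: change +5.
Minimum = -1.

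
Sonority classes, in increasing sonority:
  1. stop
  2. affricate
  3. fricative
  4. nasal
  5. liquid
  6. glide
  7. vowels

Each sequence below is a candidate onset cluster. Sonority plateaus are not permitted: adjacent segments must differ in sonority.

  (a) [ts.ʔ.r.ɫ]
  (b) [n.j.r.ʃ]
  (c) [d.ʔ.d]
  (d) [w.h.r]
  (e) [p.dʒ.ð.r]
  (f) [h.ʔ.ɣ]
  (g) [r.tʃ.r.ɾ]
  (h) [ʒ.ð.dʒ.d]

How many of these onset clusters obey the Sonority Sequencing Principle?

(a) [ts.ʔ.r.ɫ]: profile 2-1-5-5 — violates.
(b) [n.j.r.ʃ]: profile 4-6-5-3 — violates.
(c) [d.ʔ.d]: profile 1-1-1 — violates.
(d) [w.h.r]: profile 6-3-5 — violates.
(e) [p.dʒ.ð.r]: profile 1-2-3-5 — obeys.
(f) [h.ʔ.ɣ]: profile 3-1-3 — violates.
(g) [r.tʃ.r.ɾ]: profile 5-2-5-5 — violates.
(h) [ʒ.ð.dʒ.d]: profile 3-3-2-1 — violates.

1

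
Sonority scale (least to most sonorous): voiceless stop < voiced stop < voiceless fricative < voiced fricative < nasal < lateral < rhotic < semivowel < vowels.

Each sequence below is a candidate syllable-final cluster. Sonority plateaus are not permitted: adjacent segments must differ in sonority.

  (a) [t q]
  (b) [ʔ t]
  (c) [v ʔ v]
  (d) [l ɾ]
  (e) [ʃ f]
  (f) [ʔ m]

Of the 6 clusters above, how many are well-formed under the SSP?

(a) [t q]: profile 1-1 — violates.
(b) [ʔ t]: profile 1-1 — violates.
(c) [v ʔ v]: profile 4-1-4 — violates.
(d) [l ɾ]: profile 6-7 — violates.
(e) [ʃ f]: profile 3-3 — violates.
(f) [ʔ m]: profile 1-5 — violates.

0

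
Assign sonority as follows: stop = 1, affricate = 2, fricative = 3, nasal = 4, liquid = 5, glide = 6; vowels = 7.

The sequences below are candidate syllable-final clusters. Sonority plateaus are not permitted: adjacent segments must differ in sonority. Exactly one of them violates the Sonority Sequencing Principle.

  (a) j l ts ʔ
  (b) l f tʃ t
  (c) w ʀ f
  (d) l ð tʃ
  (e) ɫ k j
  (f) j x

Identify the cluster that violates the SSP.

(a) j l ts ʔ: profile 6-5-2-1 — obeys.
(b) l f tʃ t: profile 5-3-2-1 — obeys.
(c) w ʀ f: profile 6-5-3 — obeys.
(d) l ð tʃ: profile 5-3-2 — obeys.
(e) ɫ k j: profile 5-1-6 — violates.
(f) j x: profile 6-3 — obeys.

e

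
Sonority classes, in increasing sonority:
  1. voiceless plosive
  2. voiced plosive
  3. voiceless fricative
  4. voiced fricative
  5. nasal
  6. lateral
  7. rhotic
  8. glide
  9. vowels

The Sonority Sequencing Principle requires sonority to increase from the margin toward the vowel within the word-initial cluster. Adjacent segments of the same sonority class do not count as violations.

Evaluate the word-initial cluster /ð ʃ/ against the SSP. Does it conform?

no

/ð/ — voiced fricative, sonority 4.
/ʃ/ — voiceless fricative, sonority 3.
The profile is 4-3. Between /ð/ (4) and /ʃ/ (3) sonority does not rise, so the cluster violates the SSP.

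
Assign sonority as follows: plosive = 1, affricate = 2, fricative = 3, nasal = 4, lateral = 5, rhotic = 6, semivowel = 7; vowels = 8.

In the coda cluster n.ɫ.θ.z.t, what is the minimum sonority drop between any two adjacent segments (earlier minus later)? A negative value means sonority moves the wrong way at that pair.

/n/ — nasal, sonority 4.
/ɫ/ — lateral, sonority 5.
/θ/ — fricative, sonority 3.
/z/ — fricative, sonority 3.
/t/ — plosive, sonority 1.
/n/→/ɫ/: change -1.
/ɫ/→/θ/: change +2.
/θ/→/z/: change +0.
/z/→/t/: change +2.
Minimum = -1.

-1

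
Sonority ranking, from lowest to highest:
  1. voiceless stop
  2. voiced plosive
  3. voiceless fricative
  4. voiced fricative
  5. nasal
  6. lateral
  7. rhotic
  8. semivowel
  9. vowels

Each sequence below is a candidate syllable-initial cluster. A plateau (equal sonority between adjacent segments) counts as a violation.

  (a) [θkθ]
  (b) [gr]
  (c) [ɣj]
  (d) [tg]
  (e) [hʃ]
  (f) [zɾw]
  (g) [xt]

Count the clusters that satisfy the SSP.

4

(a) [θkθ]: profile 3-1-3 — violates.
(b) [gr]: profile 2-7 — obeys.
(c) [ɣj]: profile 4-8 — obeys.
(d) [tg]: profile 1-2 — obeys.
(e) [hʃ]: profile 3-3 — violates.
(f) [zɾw]: profile 4-7-8 — obeys.
(g) [xt]: profile 3-1 — violates.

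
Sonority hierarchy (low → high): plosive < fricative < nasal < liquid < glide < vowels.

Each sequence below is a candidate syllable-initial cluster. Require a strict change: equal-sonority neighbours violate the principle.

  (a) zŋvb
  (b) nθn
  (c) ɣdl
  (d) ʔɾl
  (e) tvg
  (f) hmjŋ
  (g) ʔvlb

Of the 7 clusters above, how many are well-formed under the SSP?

(a) sonority 2-3-2-1: ill-formed.
(b) sonority 3-2-3: ill-formed.
(c) sonority 2-1-4: ill-formed.
(d) sonority 1-4-4: ill-formed.
(e) sonority 1-2-1: ill-formed.
(f) sonority 2-3-5-3: ill-formed.
(g) sonority 1-2-4-1: ill-formed.

0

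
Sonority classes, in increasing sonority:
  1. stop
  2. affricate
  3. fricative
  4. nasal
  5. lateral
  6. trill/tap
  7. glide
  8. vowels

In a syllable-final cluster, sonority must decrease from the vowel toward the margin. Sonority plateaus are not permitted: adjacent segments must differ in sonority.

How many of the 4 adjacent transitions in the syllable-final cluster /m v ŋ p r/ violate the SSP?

2

/m/: nasal = 4.
/v/: fricative = 3.
/ŋ/: nasal = 4.
/p/: stop = 1.
/r/: trill/tap = 6.
/m/→/v/: 4→3 (falls) — ok.
/v/→/ŋ/: 3→4 (does not fall) — violation.
/ŋ/→/p/: 4→1 (falls) — ok.
/p/→/r/: 1→6 (does not fall) — violation.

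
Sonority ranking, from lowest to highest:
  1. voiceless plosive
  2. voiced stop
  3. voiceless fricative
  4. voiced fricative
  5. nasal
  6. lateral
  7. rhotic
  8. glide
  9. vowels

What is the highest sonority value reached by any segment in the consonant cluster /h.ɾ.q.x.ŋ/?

7

/h/: voiceless fricative = 3.
/ɾ/: rhotic = 7.
/q/: voiceless plosive = 1.
/x/: voiceless fricative = 3.
/ŋ/: nasal = 5.
The maximum is 7.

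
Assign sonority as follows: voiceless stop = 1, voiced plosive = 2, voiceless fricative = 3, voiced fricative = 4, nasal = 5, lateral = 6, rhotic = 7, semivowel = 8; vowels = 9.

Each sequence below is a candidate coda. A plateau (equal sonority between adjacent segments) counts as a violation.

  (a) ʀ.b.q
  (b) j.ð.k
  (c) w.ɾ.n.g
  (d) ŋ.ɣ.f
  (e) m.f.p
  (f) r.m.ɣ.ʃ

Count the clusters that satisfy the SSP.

(a) ʀ.b.q: profile 7-2-1 — obeys.
(b) j.ð.k: profile 8-4-1 — obeys.
(c) w.ɾ.n.g: profile 8-7-5-2 — obeys.
(d) ŋ.ɣ.f: profile 5-4-3 — obeys.
(e) m.f.p: profile 5-3-1 — obeys.
(f) r.m.ɣ.ʃ: profile 7-5-4-3 — obeys.

6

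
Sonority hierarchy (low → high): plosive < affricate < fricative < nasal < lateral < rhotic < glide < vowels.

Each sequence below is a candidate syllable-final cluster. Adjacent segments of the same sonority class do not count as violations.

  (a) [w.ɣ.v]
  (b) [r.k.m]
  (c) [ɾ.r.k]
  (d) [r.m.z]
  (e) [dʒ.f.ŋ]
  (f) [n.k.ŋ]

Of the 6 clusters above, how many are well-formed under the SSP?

3

(a) 7-3-3 → obeys
(b) 6-1-4 → violates
(c) 6-6-1 → obeys
(d) 6-4-3 → obeys
(e) 2-3-4 → violates
(f) 4-1-4 → violates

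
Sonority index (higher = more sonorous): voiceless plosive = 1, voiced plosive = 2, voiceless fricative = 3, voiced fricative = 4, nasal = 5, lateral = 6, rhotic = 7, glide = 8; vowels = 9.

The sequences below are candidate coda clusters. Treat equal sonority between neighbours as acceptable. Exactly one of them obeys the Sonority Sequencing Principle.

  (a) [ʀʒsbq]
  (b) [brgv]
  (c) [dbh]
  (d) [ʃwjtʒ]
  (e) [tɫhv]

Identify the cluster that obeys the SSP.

a

(a) sonority 7-4-3-2-1: well-formed.
(b) sonority 2-7-2-4: ill-formed.
(c) sonority 2-2-3: ill-formed.
(d) sonority 3-8-8-1-4: ill-formed.
(e) sonority 1-6-3-4: ill-formed.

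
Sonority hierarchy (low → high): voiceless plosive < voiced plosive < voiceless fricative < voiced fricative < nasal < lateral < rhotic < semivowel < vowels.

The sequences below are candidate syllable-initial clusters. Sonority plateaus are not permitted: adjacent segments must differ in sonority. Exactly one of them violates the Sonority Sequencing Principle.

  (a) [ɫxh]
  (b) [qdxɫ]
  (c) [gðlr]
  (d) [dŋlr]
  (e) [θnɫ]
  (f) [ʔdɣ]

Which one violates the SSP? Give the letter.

(a) 6-3-3 → violates
(b) 1-2-3-6 → obeys
(c) 2-4-6-7 → obeys
(d) 2-5-6-7 → obeys
(e) 3-5-6 → obeys
(f) 1-2-4 → obeys

a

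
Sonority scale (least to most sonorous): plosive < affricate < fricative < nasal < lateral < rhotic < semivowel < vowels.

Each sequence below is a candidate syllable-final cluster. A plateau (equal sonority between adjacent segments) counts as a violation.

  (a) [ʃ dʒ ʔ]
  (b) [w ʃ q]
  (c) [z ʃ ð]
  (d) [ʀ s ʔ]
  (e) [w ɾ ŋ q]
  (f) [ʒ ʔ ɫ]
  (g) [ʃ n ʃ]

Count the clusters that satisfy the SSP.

(a) sonority 3-2-1: well-formed.
(b) sonority 7-3-1: well-formed.
(c) sonority 3-3-3: ill-formed.
(d) sonority 6-3-1: well-formed.
(e) sonority 7-6-4-1: well-formed.
(f) sonority 3-1-5: ill-formed.
(g) sonority 3-4-3: ill-formed.

4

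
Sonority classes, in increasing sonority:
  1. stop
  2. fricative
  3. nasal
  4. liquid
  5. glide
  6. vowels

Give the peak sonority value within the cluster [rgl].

4

/r/ is a liquid (sonority 4).
/g/ is a stop (sonority 1).
/l/ is a liquid (sonority 4).
The maximum is 4.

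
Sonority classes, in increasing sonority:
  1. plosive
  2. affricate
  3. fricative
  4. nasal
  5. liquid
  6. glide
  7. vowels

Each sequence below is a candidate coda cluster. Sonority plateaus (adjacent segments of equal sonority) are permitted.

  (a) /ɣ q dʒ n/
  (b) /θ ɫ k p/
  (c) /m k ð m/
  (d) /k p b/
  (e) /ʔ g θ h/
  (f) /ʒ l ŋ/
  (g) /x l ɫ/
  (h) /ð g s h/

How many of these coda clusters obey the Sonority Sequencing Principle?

1

(a) sonority 3-1-2-4: ill-formed.
(b) sonority 3-5-1-1: ill-formed.
(c) sonority 4-1-3-4: ill-formed.
(d) sonority 1-1-1: well-formed.
(e) sonority 1-1-3-3: ill-formed.
(f) sonority 3-5-4: ill-formed.
(g) sonority 3-5-5: ill-formed.
(h) sonority 3-1-3-3: ill-formed.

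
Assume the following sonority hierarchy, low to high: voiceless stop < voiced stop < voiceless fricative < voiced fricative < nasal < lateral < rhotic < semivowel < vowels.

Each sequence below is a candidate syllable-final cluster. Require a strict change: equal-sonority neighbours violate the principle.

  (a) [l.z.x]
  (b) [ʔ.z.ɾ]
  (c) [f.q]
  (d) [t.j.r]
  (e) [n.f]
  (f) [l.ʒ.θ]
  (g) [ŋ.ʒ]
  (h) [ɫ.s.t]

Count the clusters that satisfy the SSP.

(a) sonority 6-4-3: well-formed.
(b) sonority 1-4-7: ill-formed.
(c) sonority 3-1: well-formed.
(d) sonority 1-8-7: ill-formed.
(e) sonority 5-3: well-formed.
(f) sonority 6-4-3: well-formed.
(g) sonority 5-4: well-formed.
(h) sonority 6-3-1: well-formed.

6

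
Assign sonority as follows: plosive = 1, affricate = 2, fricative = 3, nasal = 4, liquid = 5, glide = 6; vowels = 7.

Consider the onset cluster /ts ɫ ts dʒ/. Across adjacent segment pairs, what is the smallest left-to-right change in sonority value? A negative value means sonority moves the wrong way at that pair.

/ts/: affricate = 2.
/ɫ/: liquid = 5.
/ts/: affricate = 2.
/dʒ/: affricate = 2.
/ts/→/ɫ/: change +3.
/ɫ/→/ts/: change -3.
/ts/→/dʒ/: change +0.
Minimum = -3.

-3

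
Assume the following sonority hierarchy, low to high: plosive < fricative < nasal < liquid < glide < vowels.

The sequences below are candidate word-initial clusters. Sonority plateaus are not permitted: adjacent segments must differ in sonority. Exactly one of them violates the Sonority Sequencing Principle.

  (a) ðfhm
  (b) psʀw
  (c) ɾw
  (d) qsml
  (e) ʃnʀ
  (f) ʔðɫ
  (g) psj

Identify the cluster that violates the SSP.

a

(a) 2-2-2-3 → violates
(b) 1-2-4-5 → obeys
(c) 4-5 → obeys
(d) 1-2-3-4 → obeys
(e) 2-3-4 → obeys
(f) 1-2-4 → obeys
(g) 1-2-5 → obeys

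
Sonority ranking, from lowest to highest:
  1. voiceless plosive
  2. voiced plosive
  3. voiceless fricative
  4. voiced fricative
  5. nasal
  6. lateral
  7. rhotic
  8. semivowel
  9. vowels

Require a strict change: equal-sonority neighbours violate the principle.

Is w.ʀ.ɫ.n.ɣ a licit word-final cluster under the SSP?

yes

/w/ — semivowel, sonority 8.
/ʀ/ — rhotic, sonority 7.
/ɫ/ — lateral, sonority 6.
/n/ — nasal, sonority 5.
/ɣ/ — voiced fricative, sonority 4.
The profile 8-7-6-5-4 strictly falls, so the word-final cluster satisfies the SSP.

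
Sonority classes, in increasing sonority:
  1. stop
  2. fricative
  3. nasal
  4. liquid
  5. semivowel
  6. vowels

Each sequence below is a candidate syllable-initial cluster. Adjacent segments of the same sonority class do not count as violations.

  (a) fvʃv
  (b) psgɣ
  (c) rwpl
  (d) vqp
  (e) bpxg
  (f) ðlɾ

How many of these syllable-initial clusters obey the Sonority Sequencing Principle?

2

(a) 2-2-2-2 → obeys
(b) 1-2-1-2 → violates
(c) 4-5-1-4 → violates
(d) 2-1-1 → violates
(e) 1-1-2-1 → violates
(f) 2-4-4 → obeys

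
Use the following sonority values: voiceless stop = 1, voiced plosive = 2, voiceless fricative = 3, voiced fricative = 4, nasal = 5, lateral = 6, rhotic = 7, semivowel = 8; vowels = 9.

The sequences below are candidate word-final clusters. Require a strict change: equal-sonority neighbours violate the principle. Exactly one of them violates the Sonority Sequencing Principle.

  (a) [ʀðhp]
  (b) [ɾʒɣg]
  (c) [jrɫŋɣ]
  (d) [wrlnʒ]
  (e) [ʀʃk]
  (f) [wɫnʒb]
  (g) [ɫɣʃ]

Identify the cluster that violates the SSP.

b

(a) 7-4-3-1 → obeys
(b) 7-4-4-2 → violates
(c) 8-7-6-5-4 → obeys
(d) 8-7-6-5-4 → obeys
(e) 7-3-1 → obeys
(f) 8-6-5-4-2 → obeys
(g) 6-4-3 → obeys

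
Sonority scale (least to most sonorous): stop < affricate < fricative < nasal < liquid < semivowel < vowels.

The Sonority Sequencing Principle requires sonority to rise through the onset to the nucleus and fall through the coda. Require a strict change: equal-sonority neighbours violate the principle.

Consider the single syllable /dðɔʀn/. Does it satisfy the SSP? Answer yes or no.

yes

Onset: /d/ is a stop (sonority 1), /ð/ is a fricative (sonority 3); then the nucleus /ɔ/ (sonority 7).
Onset profile 1-3-7 — rises to the nucleus.
Coda: /ʀ/ is a liquid (sonority 5), /n/ is a nasal (sonority 4).
Coda profile 7-5-4 — falls from the nucleus.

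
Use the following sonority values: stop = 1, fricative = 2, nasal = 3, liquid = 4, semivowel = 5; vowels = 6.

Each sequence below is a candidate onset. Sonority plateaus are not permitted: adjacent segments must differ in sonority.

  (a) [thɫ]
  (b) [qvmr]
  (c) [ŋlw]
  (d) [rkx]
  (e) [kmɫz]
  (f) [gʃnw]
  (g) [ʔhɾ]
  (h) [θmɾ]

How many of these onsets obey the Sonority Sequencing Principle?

6

(a) 1-2-4 → obeys
(b) 1-2-3-4 → obeys
(c) 3-4-5 → obeys
(d) 4-1-2 → violates
(e) 1-3-4-2 → violates
(f) 1-2-3-5 → obeys
(g) 1-2-4 → obeys
(h) 2-3-4 → obeys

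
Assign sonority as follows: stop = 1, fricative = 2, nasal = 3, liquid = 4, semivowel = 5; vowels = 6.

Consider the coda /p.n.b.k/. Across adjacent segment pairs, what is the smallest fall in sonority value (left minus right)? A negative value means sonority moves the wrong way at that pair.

-2

/p/: stop = 1.
/n/: nasal = 3.
/b/: stop = 1.
/k/: stop = 1.
/p/→/n/: change -2.
/n/→/b/: change +2.
/b/→/k/: change +0.
Minimum = -2.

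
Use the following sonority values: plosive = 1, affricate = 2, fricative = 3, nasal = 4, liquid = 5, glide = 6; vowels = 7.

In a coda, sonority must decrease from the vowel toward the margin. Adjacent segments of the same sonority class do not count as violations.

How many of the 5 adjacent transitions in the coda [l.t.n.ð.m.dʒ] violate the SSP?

/l/ is a liquid (sonority 5).
/t/ is a plosive (sonority 1).
/n/ is a nasal (sonority 4).
/ð/ is a fricative (sonority 3).
/m/ is a nasal (sonority 4).
/dʒ/ is an affricate (sonority 2).
/l/→/t/: 5→1 (falls) — ok.
/t/→/n/: 1→4 (does not fall) — violation.
/n/→/ð/: 4→3 (falls) — ok.
/ð/→/m/: 3→4 (does not fall) — violation.
/m/→/dʒ/: 4→2 (falls) — ok.

2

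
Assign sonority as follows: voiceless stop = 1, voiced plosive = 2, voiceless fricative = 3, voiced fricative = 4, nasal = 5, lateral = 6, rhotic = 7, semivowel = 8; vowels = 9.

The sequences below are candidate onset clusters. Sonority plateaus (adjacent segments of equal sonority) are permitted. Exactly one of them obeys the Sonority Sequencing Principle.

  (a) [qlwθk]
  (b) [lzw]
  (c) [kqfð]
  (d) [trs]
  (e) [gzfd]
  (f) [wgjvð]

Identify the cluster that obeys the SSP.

(a) 1-6-8-3-1 → violates
(b) 6-4-8 → violates
(c) 1-1-3-4 → obeys
(d) 1-7-3 → violates
(e) 2-4-3-2 → violates
(f) 8-2-8-4-4 → violates

c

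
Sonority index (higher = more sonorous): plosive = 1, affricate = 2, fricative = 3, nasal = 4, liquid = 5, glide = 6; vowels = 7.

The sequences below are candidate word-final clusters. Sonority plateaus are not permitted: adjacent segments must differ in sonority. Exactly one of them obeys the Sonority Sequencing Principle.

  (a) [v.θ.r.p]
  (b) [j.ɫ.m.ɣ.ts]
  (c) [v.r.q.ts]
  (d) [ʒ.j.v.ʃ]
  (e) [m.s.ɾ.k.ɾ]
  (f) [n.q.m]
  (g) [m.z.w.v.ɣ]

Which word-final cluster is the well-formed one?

(a) sonority 3-3-5-1: ill-formed.
(b) sonority 6-5-4-3-2: well-formed.
(c) sonority 3-5-1-2: ill-formed.
(d) sonority 3-6-3-3: ill-formed.
(e) sonority 4-3-5-1-5: ill-formed.
(f) sonority 4-1-4: ill-formed.
(g) sonority 4-3-6-3-3: ill-formed.

b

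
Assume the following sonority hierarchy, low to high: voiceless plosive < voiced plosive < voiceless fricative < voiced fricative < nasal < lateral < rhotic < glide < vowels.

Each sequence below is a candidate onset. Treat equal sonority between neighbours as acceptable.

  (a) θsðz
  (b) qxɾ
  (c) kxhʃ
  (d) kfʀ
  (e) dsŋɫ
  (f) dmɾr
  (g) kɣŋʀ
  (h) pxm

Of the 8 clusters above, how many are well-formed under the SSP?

(a) 3-3-4-4 → obeys
(b) 1-3-7 → obeys
(c) 1-3-3-3 → obeys
(d) 1-3-7 → obeys
(e) 2-3-5-6 → obeys
(f) 2-5-7-7 → obeys
(g) 1-4-5-7 → obeys
(h) 1-3-5 → obeys

8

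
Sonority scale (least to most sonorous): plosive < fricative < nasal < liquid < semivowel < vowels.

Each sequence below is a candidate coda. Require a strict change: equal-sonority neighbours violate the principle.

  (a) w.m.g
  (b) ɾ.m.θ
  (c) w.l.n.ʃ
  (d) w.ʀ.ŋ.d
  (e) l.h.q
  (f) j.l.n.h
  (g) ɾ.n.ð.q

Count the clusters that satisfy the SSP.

7

(a) sonority 5-3-1: well-formed.
(b) sonority 4-3-2: well-formed.
(c) sonority 5-4-3-2: well-formed.
(d) sonority 5-4-3-1: well-formed.
(e) sonority 4-2-1: well-formed.
(f) sonority 5-4-3-2: well-formed.
(g) sonority 4-3-2-1: well-formed.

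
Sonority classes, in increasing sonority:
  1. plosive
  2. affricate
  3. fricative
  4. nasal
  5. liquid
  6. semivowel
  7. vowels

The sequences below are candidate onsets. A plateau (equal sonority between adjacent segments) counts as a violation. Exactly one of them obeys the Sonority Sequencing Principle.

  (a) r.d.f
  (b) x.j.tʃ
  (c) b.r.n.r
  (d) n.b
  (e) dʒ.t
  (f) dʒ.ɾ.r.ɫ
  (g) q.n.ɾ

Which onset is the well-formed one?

g

(a) 5-1-3 → violates
(b) 3-6-2 → violates
(c) 1-5-4-5 → violates
(d) 4-1 → violates
(e) 2-1 → violates
(f) 2-5-5-5 → violates
(g) 1-4-5 → obeys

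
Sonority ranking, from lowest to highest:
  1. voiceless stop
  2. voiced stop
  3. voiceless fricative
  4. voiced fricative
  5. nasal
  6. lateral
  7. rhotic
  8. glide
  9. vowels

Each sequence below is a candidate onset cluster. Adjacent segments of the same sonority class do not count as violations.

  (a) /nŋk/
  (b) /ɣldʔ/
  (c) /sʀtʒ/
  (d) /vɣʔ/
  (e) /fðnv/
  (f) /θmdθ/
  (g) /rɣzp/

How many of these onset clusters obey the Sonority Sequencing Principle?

0

(a) sonority 5-5-1: ill-formed.
(b) sonority 4-6-2-1: ill-formed.
(c) sonority 3-7-1-4: ill-formed.
(d) sonority 4-4-1: ill-formed.
(e) sonority 3-4-5-4: ill-formed.
(f) sonority 3-5-2-3: ill-formed.
(g) sonority 7-4-4-1: ill-formed.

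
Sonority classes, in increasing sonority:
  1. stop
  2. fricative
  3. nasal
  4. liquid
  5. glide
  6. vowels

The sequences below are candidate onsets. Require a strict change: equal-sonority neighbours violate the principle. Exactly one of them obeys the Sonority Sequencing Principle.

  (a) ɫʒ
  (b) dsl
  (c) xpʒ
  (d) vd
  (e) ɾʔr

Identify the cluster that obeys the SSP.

b

(a) ɫʒ: profile 4-2 — violates.
(b) dsl: profile 1-2-4 — obeys.
(c) xpʒ: profile 2-1-2 — violates.
(d) vd: profile 2-1 — violates.
(e) ɾʔr: profile 4-1-4 — violates.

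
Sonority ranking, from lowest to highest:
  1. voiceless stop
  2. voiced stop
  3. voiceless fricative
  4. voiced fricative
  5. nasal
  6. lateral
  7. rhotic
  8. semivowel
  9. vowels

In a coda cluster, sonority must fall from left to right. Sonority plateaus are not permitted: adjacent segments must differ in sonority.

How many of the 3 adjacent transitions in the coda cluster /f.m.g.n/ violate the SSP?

2

/f/ — voiceless fricative, sonority 3.
/m/ — nasal, sonority 5.
/g/ — voiced stop, sonority 2.
/n/ — nasal, sonority 5.
/f/→/m/: 3→5 (does not fall) — violation.
/m/→/g/: 5→2 (falls) — ok.
/g/→/n/: 2→5 (does not fall) — violation.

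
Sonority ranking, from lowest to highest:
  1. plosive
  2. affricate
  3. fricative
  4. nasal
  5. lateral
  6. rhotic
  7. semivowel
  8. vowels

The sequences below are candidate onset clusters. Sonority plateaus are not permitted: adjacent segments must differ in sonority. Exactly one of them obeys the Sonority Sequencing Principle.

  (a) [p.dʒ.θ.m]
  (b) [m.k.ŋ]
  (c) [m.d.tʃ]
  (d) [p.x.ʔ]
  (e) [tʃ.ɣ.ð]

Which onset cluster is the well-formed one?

(a) sonority 1-2-3-4: well-formed.
(b) sonority 4-1-4: ill-formed.
(c) sonority 4-1-2: ill-formed.
(d) sonority 1-3-1: ill-formed.
(e) sonority 2-3-3: ill-formed.

a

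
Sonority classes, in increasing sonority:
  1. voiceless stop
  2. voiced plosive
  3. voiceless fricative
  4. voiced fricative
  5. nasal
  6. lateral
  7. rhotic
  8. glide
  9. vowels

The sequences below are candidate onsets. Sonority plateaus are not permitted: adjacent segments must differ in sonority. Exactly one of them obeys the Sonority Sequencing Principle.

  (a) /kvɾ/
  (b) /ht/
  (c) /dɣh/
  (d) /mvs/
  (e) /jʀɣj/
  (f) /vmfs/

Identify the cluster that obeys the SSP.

a

(a) sonority 1-4-7: well-formed.
(b) sonority 3-1: ill-formed.
(c) sonority 2-4-3: ill-formed.
(d) sonority 5-4-3: ill-formed.
(e) sonority 8-7-4-8: ill-formed.
(f) sonority 4-5-3-3: ill-formed.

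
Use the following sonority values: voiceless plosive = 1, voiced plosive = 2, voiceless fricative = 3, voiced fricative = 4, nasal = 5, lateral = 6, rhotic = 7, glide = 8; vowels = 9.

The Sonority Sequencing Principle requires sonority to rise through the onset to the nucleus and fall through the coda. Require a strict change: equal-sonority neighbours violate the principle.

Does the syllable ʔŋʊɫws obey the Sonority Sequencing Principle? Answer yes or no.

Onset: /ʔ/ is a voiceless plosive (sonority 1), /ŋ/ is a nasal (sonority 5); then the nucleus /ʊ/ (sonority 9).
Onset profile 1-5-9 — rises to the nucleus.
Coda: /ɫ/ is a lateral (sonority 6), /w/ is a glide (sonority 8), /s/ is a voiceless fricative (sonority 3).
Coda profile 9-6-8-3 — does not strictly fall throughout.

no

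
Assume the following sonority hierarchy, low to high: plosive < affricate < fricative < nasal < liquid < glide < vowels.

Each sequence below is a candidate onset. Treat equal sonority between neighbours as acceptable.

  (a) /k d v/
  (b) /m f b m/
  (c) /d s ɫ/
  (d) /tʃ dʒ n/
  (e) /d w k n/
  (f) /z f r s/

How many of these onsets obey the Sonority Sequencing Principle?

(a) sonority 1-1-3: well-formed.
(b) sonority 4-3-1-4: ill-formed.
(c) sonority 1-3-5: well-formed.
(d) sonority 2-2-4: well-formed.
(e) sonority 1-6-1-4: ill-formed.
(f) sonority 3-3-5-3: ill-formed.

3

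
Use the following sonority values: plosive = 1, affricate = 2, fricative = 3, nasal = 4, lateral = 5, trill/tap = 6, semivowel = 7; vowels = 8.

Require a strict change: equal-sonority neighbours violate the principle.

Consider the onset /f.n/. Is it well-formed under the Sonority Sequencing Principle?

yes

/f/ is a fricative (sonority 3).
/n/ is a nasal (sonority 4).
The profile 3-4 strictly rises, so the onset satisfies the SSP.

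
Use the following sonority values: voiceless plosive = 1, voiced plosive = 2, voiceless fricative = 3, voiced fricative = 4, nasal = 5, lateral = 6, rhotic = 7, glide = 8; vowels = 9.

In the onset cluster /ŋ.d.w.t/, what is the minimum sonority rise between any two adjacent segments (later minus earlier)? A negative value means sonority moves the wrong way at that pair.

/ŋ/: nasal = 5.
/d/: voiced plosive = 2.
/w/: glide = 8.
/t/: voiceless plosive = 1.
/ŋ/→/d/: change -3.
/d/→/w/: change +6.
/w/→/t/: change -7.
Minimum = -7.

-7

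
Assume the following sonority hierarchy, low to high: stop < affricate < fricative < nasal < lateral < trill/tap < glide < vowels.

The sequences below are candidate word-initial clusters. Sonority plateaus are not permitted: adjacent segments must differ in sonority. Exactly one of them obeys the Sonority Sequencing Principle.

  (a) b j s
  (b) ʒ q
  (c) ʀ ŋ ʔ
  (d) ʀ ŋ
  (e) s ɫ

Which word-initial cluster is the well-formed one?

e

(a) b j s: profile 1-7-3 — violates.
(b) ʒ q: profile 3-1 — violates.
(c) ʀ ŋ ʔ: profile 6-4-1 — violates.
(d) ʀ ŋ: profile 6-4 — violates.
(e) s ɫ: profile 3-5 — obeys.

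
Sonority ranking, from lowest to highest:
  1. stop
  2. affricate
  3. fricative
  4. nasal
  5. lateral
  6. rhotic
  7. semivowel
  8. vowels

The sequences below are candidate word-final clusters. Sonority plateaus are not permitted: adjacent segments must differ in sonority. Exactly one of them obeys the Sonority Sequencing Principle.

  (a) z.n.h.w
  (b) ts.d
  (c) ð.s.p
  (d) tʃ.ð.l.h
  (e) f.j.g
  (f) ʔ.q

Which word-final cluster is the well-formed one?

b

(a) 3-4-3-7 → violates
(b) 2-1 → obeys
(c) 3-3-1 → violates
(d) 2-3-5-3 → violates
(e) 3-7-1 → violates
(f) 1-1 → violates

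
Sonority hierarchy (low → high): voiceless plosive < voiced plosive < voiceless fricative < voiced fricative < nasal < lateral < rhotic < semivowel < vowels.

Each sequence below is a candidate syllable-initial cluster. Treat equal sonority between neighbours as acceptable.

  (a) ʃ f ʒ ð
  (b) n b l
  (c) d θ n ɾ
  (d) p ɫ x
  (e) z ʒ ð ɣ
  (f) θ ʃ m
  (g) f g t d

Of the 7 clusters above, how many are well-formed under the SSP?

(a) 3-3-4-4 → obeys
(b) 5-2-6 → violates
(c) 2-3-5-7 → obeys
(d) 1-6-3 → violates
(e) 4-4-4-4 → obeys
(f) 3-3-5 → obeys
(g) 3-2-1-2 → violates

4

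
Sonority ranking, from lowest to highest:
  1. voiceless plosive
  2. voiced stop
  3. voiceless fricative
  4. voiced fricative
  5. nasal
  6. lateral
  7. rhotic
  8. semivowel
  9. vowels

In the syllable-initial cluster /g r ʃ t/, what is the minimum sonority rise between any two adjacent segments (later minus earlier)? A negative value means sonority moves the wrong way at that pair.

-4

/g/ is a voiced stop (sonority 2).
/r/ is a rhotic (sonority 7).
/ʃ/ is a voiceless fricative (sonority 3).
/t/ is a voiceless plosive (sonority 1).
/g/→/r/: change +5.
/r/→/ʃ/: change -4.
/ʃ/→/t/: change -2.
Minimum = -4.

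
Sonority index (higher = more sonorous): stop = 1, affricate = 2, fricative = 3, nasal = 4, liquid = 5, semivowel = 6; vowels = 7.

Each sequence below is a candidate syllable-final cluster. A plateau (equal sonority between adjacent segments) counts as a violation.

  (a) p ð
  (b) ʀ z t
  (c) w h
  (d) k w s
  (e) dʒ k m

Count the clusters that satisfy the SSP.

(a) 1-3 → violates
(b) 5-3-1 → obeys
(c) 6-3 → obeys
(d) 1-6-3 → violates
(e) 2-1-4 → violates

2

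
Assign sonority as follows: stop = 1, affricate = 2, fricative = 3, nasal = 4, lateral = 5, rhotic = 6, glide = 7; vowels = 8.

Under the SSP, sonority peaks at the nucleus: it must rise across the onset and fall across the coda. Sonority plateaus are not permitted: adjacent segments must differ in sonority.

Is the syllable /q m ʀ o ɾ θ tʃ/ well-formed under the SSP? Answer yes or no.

yes

Onset: /q/ is a stop (sonority 1), /m/ is a nasal (sonority 4), /ʀ/ is a rhotic (sonority 6); then the nucleus /o/ (sonority 8).
Onset profile 1-4-6-8 — rises to the nucleus.
Coda: /ɾ/ is a rhotic (sonority 6), /θ/ is a fricative (sonority 3), /tʃ/ is an affricate (sonority 2).
Coda profile 8-6-3-2 — falls from the nucleus.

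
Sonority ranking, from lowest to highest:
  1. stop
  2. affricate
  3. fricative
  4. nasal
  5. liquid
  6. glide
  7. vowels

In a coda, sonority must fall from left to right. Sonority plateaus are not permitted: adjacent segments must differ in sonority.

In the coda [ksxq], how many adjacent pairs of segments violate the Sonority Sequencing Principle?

/k/: stop = 1.
/s/: fricative = 3.
/x/: fricative = 3.
/q/: stop = 1.
/k/→/s/: 1→3 (does not fall) — violation.
/s/→/x/: 3→3 (plateau) — violation.
/x/→/q/: 3→1 (falls) — ok.

2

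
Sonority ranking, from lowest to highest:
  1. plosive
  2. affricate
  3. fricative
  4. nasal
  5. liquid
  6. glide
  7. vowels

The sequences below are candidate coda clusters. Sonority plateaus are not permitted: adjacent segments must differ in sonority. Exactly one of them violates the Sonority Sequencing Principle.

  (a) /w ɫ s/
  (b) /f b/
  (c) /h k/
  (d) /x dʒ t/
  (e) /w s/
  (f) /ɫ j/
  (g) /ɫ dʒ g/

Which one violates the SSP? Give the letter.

(a) /w ɫ s/: profile 6-5-3 — obeys.
(b) /f b/: profile 3-1 — obeys.
(c) /h k/: profile 3-1 — obeys.
(d) /x dʒ t/: profile 3-2-1 — obeys.
(e) /w s/: profile 6-3 — obeys.
(f) /ɫ j/: profile 5-6 — violates.
(g) /ɫ dʒ g/: profile 5-2-1 — obeys.

f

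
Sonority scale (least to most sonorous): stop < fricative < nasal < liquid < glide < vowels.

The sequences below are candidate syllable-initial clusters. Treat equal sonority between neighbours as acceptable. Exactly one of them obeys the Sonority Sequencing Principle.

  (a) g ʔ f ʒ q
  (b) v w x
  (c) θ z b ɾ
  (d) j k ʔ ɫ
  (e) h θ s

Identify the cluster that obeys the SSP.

(a) sonority 1-1-2-2-1: ill-formed.
(b) sonority 2-5-2: ill-formed.
(c) sonority 2-2-1-4: ill-formed.
(d) sonority 5-1-1-4: ill-formed.
(e) sonority 2-2-2: well-formed.

e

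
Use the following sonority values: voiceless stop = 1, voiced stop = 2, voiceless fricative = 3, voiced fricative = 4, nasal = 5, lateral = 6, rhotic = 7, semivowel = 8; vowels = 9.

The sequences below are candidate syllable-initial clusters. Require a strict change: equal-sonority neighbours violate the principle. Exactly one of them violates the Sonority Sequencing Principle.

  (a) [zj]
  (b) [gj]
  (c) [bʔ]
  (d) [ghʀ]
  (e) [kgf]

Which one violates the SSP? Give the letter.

(a) sonority 4-8: well-formed.
(b) sonority 2-8: well-formed.
(c) sonority 2-1: ill-formed.
(d) sonority 2-3-7: well-formed.
(e) sonority 1-2-3: well-formed.

c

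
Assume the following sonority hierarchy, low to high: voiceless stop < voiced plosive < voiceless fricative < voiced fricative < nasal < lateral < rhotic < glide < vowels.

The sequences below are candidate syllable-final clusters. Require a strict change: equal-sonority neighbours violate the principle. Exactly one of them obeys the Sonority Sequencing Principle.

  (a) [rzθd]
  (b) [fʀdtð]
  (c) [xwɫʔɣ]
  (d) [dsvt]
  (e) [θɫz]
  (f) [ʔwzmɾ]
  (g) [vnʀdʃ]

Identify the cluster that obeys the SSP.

a

(a) [rzθd]: profile 7-4-3-2 — obeys.
(b) [fʀdtð]: profile 3-7-2-1-4 — violates.
(c) [xwɫʔɣ]: profile 3-8-6-1-4 — violates.
(d) [dsvt]: profile 2-3-4-1 — violates.
(e) [θɫz]: profile 3-6-4 — violates.
(f) [ʔwzmɾ]: profile 1-8-4-5-7 — violates.
(g) [vnʀdʃ]: profile 4-5-7-2-3 — violates.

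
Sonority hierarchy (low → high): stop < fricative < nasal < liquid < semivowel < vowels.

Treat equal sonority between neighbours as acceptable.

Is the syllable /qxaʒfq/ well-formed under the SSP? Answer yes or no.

yes

Onset: /q/ is a stop (sonority 1), /x/ is a fricative (sonority 2); then the nucleus /a/ (sonority 6).
Onset profile 1-2-6 — rises to the nucleus.
Coda: /ʒ/ is a fricative (sonority 2), /f/ is a fricative (sonority 2), /q/ is a stop (sonority 1).
Coda profile 6-2-2-1 — falls from the nucleus.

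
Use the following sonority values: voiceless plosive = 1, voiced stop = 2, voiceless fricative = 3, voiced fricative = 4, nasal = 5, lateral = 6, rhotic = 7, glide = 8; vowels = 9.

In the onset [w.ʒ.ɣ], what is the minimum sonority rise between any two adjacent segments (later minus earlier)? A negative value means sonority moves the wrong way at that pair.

-4

/w/ is a glide (sonority 8).
/ʒ/ is a voiced fricative (sonority 4).
/ɣ/ is a voiced fricative (sonority 4).
/w/→/ʒ/: change -4.
/ʒ/→/ɣ/: change +0.
Minimum = -4.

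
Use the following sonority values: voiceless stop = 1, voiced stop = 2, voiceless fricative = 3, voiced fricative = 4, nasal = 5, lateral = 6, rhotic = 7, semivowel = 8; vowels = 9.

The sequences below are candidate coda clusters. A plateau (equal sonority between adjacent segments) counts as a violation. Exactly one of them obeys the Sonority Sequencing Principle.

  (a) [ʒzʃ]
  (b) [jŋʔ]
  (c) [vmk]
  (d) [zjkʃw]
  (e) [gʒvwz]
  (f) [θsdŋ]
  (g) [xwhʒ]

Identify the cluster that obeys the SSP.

(a) [ʒzʃ]: profile 4-4-3 — violates.
(b) [jŋʔ]: profile 8-5-1 — obeys.
(c) [vmk]: profile 4-5-1 — violates.
(d) [zjkʃw]: profile 4-8-1-3-8 — violates.
(e) [gʒvwz]: profile 2-4-4-8-4 — violates.
(f) [θsdŋ]: profile 3-3-2-5 — violates.
(g) [xwhʒ]: profile 3-8-3-4 — violates.

b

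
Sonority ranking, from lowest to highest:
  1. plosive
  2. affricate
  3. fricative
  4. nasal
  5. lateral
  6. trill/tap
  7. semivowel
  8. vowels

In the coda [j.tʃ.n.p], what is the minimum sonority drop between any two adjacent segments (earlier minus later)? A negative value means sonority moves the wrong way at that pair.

-2

/j/: semivowel = 7.
/tʃ/: affricate = 2.
/n/: nasal = 4.
/p/: plosive = 1.
/j/→/tʃ/: change +5.
/tʃ/→/n/: change -2.
/n/→/p/: change +3.
Minimum = -2.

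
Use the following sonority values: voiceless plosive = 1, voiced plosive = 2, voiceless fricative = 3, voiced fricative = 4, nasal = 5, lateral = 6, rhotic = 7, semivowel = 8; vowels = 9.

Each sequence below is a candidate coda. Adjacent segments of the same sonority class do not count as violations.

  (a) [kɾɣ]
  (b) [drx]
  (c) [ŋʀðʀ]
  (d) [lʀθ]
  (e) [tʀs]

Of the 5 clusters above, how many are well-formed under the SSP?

0

(a) [kɾɣ]: profile 1-7-4 — violates.
(b) [drx]: profile 2-7-3 — violates.
(c) [ŋʀðʀ]: profile 5-7-4-7 — violates.
(d) [lʀθ]: profile 6-7-3 — violates.
(e) [tʀs]: profile 1-7-3 — violates.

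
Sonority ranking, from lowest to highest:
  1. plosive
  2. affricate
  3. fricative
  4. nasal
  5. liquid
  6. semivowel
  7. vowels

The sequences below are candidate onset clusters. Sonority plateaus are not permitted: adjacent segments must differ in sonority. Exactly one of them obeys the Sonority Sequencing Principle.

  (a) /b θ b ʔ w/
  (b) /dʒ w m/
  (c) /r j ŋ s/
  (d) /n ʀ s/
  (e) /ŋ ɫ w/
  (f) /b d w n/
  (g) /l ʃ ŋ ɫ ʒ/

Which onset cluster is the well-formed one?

(a) 1-3-1-1-6 → violates
(b) 2-6-4 → violates
(c) 5-6-4-3 → violates
(d) 4-5-3 → violates
(e) 4-5-6 → obeys
(f) 1-1-6-4 → violates
(g) 5-3-4-5-3 → violates

e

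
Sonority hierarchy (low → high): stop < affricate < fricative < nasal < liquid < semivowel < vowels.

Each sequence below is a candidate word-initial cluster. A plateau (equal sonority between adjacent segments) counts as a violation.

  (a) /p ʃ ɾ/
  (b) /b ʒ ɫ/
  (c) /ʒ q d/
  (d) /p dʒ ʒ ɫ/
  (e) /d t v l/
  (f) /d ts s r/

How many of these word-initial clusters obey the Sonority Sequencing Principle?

(a) 1-3-5 → obeys
(b) 1-3-5 → obeys
(c) 3-1-1 → violates
(d) 1-2-3-5 → obeys
(e) 1-1-3-5 → violates
(f) 1-2-3-5 → obeys

4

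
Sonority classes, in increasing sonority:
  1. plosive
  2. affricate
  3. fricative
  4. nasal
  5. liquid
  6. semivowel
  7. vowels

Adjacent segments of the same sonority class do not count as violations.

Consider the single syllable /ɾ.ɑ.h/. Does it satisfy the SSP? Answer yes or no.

yes

Onset: /ɾ/ is a liquid (sonority 5); then the nucleus /ɑ/ (sonority 7).
Onset profile 5-7 — rises to the nucleus.
Coda: /h/ is a fricative (sonority 3).
Coda profile 7-3 — falls from the nucleus.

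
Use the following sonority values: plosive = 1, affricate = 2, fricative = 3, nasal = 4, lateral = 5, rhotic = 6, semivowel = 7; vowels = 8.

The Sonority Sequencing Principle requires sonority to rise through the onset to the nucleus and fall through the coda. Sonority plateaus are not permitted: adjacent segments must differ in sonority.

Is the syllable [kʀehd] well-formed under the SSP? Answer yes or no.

yes

Onset: /k/ is a plosive (sonority 1), /ʀ/ is a rhotic (sonority 6); then the nucleus /e/ (sonority 8).
Onset profile 1-6-8 — rises to the nucleus.
Coda: /h/ is a fricative (sonority 3), /d/ is a plosive (sonority 1).
Coda profile 8-3-1 — falls from the nucleus.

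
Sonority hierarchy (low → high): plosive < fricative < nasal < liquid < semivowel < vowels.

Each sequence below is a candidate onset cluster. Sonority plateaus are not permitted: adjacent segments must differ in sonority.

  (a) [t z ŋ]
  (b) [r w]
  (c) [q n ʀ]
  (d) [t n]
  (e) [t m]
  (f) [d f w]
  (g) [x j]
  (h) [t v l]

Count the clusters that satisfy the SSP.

8

(a) sonority 1-2-3: well-formed.
(b) sonority 4-5: well-formed.
(c) sonority 1-3-4: well-formed.
(d) sonority 1-3: well-formed.
(e) sonority 1-3: well-formed.
(f) sonority 1-2-5: well-formed.
(g) sonority 2-5: well-formed.
(h) sonority 1-2-4: well-formed.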